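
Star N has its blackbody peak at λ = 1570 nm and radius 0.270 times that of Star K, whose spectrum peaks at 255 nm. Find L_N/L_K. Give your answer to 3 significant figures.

5.07×10^-5

Wien's law gives T ∝ 1/λ_max, so T_N/T_K = λ_K/λ_N = 255/1570 = 0.1624.
Then L ∝ R²T⁴ gives L_N/L_K = (0.270)² × (0.1624)⁴ = 0.07290 × 6.959×10^-4 = 5.073×10^-5.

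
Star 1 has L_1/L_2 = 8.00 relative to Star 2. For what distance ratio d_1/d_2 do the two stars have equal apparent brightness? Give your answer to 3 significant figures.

Equal flux requires L_1/d_1² = L_2/d_2², so d_1/d_2 = √(L_1/L_2)
= √(8.00) = 2.828.

2.83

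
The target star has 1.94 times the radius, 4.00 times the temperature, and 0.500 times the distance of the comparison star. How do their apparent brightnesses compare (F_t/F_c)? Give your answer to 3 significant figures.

L_t/L_c = (R_t/R_c)²(T_t/T_c)⁴ = (1.94)² × (4.00)⁴ = 963.5.
F_t/F_c = (L_t/L_c)/(d_t/d_c)² = 963.5 / (0.500)² = 3854.

3.85×10^3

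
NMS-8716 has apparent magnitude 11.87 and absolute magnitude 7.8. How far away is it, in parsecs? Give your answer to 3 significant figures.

m − M = 5 log₁₀(d/10 pc)
11.87 − (7.8) = 4.07 = 5 log₁₀(d/10)
d = 10 × 10^(4.07/5) = 10 × 10^0.814 = 65.16 pc.

65.2 pc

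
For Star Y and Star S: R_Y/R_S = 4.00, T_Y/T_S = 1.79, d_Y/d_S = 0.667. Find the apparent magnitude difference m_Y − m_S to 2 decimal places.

L_Y/L_S = (4.00)²(1.79)⁴ = 164.3.
F_Y/F_S = (L_Y/L_S)/(d_Y/d_S)² = 164.3/0.4449 = 369.2.
m_Y − m_S = −2.5 log₁₀(369.2) = -6.42.

-6.42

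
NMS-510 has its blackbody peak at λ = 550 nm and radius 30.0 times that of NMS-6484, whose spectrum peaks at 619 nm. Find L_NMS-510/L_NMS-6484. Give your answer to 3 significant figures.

1.44×10^3

Wien's law gives T ∝ 1/λ_max, so T_NMS-510/T_NMS-6484 = λ_NMS-6484/λ_NMS-510 = 619/550 = 1.125.
Then L ∝ R²T⁴ gives L_NMS-510/L_NMS-6484 = (30.0)² × (1.125)⁴ = 900.0 × 1.604 = 1444.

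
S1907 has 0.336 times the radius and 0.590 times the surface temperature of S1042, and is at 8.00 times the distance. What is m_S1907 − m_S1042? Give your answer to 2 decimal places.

L_S1907/L_S1042 = (0.336)²(0.590)⁴ = 0.01368.
F_S1907/F_S1042 = (L_S1907/L_S1042)/(d_S1907/d_S1042)² = 0.01368/64.00 = 2.138×10^-4.
m_S1907 − m_S1042 = −2.5 log₁₀(2.138×10^-4) = 9.18.

9.18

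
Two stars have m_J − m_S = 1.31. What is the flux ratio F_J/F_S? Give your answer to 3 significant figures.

0.299

F_J/F_S = 10^(−(m_J − m_S)/2.5) = 10^(-1.31/2.5) = 10^-0.524 = 0.2992.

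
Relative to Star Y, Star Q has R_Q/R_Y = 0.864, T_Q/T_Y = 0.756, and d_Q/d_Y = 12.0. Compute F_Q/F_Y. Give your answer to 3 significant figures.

L_Q/L_Y = (R_Q/R_Y)²(T_Q/T_Y)⁴ = (0.864)² × (0.756)⁴ = 0.2438.
F_Q/F_Y = (L_Q/L_Y)/(d_Q/d_Y)² = 0.2438 / (12.0)² = 0.001693.

0.00169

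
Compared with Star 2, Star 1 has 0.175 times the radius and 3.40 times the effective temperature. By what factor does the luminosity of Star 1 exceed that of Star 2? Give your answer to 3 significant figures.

From the Stefan–Boltzmann law, L ∝ R²T⁴, so
L_1/L_2 = (R_1/R_2)² (T_1/T_2)⁴ = (0.175)² × (3.40)⁴ = 0.03062 × 133.6 = 4.093.

4.09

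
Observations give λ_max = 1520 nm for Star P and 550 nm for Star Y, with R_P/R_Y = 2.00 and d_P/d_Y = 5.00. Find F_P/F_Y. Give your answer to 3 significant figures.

0.00274

Wien's law: T_P/T_Y = λ_Y/λ_P = 550/1520 = 0.3618.
L_P/L_Y = (R_P/R_Y)²(T_P/T_Y)⁴ = (2.00)²(0.3618)⁴ = 0.06857.
F_P/F_Y = (L_P/L_Y)/(d_P/d_Y)² = 0.06857/(5.00)² = 0.002743.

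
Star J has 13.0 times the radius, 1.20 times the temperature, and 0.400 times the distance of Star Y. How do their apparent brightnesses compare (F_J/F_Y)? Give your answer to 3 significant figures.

2.19×10^3

L_J/L_Y = (R_J/R_Y)²(T_J/T_Y)⁴ = (13.0)² × (1.20)⁴ = 350.4.
F_J/F_Y = (L_J/L_Y)/(d_J/d_Y)² = 350.4 / (0.400)² = 2190.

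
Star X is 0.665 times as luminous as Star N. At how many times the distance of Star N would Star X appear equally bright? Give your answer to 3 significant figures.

0.815

Equal flux requires L_X/d_X² = L_N/d_N², so d_X/d_N = √(L_X/L_N)
= √(0.665) = 0.8155.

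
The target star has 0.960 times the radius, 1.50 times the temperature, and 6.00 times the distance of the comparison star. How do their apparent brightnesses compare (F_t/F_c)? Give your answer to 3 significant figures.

L_t/L_c = (R_t/R_c)²(T_t/T_c)⁴ = (0.960)² × (1.50)⁴ = 4.666.
F_t/F_c = (L_t/L_c)/(d_t/d_c)² = 4.666 / (6.00)² = 0.1296.

0.130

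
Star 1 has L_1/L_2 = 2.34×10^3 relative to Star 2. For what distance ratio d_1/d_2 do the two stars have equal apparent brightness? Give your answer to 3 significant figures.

Equal flux requires L_1/d_1² = L_2/d_2², so d_1/d_2 = √(L_1/L_2)
= √(2.34×10^3) = 48.37.

48.4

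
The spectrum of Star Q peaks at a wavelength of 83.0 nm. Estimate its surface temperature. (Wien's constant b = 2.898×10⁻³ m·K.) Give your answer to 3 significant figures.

3.49×10^4 K

T = b/λ_max = 2.898×10⁻³ / (83.0×10⁻⁹) = 3.492×10^4 K.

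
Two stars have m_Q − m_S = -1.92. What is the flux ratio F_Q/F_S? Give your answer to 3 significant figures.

5.86

F_Q/F_S = 10^(−(m_Q − m_S)/2.5) = 10^(1.92/2.5) = 10^0.768 = 5.861.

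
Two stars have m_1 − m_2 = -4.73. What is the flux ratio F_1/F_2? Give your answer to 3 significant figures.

78.0

F_1/F_2 = 10^(−(m_1 − m_2)/2.5) = 10^(4.73/2.5) = 10^1.892 = 77.98.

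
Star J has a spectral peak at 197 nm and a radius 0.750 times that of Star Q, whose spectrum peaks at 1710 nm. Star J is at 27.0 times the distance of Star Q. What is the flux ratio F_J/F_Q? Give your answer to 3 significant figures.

4.38

Wien's law: T_J/T_Q = λ_Q/λ_J = 1710/197 = 8.680.
L_J/L_Q = (R_J/R_Q)²(T_J/T_Q)⁴ = (0.750)²(8.680)⁴ = 3193.
F_J/F_Q = (L_J/L_Q)/(d_J/d_Q)² = 3193/(27.0)² = 4.380.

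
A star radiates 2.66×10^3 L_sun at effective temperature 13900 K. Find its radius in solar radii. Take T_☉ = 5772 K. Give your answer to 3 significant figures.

R/R_☉ = √(L/L_☉) / (T/T_☉)² = √(2.66×10^3) / (2.408)²
       = 51.58 / 5.799 = 8.893.

8.89 solar radii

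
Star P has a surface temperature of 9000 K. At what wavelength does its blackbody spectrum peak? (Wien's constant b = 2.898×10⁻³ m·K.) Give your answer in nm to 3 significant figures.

λ_max = b/T = 2.898×10⁻³ / 9000 = 3.22×10^-7 m = 322.0 nm.

322 nm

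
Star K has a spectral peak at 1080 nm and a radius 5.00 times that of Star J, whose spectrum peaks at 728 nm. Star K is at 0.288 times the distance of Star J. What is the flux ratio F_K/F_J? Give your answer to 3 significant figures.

62.2

Wien's law: T_K/T_J = λ_J/λ_K = 728/1080 = 0.6741.
L_K/L_J = (R_K/R_J)²(T_K/T_J)⁴ = (5.00)²(0.6741)⁴ = 5.161.
F_K/F_J = (L_K/L_J)/(d_K/d_J)² = 5.161/(0.288)² = 62.23.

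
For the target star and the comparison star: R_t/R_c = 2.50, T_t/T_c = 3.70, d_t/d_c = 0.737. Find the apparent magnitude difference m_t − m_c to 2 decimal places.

-8.33

L_t/L_c = (2.50)²(3.70)⁴ = 1171.
F_t/F_c = (L_t/L_c)/(d_t/d_c)² = 1171/0.5432 = 2157.
m_t − m_c = −2.5 log₁₀(2157) = -8.33.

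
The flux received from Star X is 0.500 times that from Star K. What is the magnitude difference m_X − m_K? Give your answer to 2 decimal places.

0.75

m_X − m_K = −2.5 log₁₀(F_X/F_K) = −2.5 log₁₀(0.500) = −2.5 × (-0.301) = 0.753.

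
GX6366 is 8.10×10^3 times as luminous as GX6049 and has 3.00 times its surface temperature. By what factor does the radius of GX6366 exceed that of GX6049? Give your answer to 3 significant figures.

10.0

L ∝ R²T⁴ gives R ∝ √L / T², so
R_GX6366/R_GX6049 = √(8.10×10^3) / (3.00)² = 90.00 / 9.000 = 10.00.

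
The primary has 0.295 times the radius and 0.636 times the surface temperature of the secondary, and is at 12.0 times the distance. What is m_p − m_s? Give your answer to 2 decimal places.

L_p/L_s = (0.295)²(0.636)⁴ = 0.01424.
F_p/F_s = (L_p/L_s)/(d_p/d_s)² = 0.01424/144.0 = 9.888×10^-5.
m_p − m_s = −2.5 log₁₀(9.888×10^-5) = 10.01.

10.01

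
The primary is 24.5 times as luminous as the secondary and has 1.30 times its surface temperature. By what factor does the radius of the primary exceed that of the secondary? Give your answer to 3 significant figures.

2.93

L ∝ R²T⁴ gives R ∝ √L / T², so
R_p/R_s = √(24.5) / (1.30)² = 4.950 / 1.690 = 2.929.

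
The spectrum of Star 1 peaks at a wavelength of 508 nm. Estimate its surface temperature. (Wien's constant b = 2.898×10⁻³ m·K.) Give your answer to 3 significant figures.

5.70×10^3 K

T = b/λ_max = 2.898×10⁻³ / (508×10⁻⁹) = 5705 K.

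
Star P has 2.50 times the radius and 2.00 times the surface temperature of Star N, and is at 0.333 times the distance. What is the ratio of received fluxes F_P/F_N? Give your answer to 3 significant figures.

902

L_P/L_N = (R_P/R_N)²(T_P/T_N)⁴ = (2.50)² × (2.00)⁴ = 100.0.
F_P/F_N = (L_P/L_N)/(d_P/d_N)² = 100.0 / (0.333)² = 901.8.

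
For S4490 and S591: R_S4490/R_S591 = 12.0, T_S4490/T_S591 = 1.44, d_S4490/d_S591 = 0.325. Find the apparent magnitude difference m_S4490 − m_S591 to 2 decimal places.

-9.42

L_S4490/L_S591 = (12.0)²(1.44)⁴ = 619.2.
F_S4490/F_S591 = (L_S4490/L_S591)/(d_S4490/d_S591)² = 619.2/0.1056 = 5862.
m_S4490 − m_S591 = −2.5 log₁₀(5862) = -9.42.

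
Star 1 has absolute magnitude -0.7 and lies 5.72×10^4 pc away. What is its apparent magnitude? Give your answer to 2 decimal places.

18.09

m = M + 5 log₁₀(d/10 pc) = -0.7 + 5 log₁₀(5.72×10^4/10)
  = -0.7 + 5 × 3.757 = -0.7 + 18.79 = 18.09.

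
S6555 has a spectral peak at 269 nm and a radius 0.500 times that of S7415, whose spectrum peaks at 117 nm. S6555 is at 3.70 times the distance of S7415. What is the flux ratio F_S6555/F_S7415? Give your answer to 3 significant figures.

6.54×10^-4

Wien's law: T_S6555/T_S7415 = λ_S7415/λ_S6555 = 117/269 = 0.4349.
L_S6555/L_S7415 = (R_S6555/R_S7415)²(T_S6555/T_S7415)⁴ = (0.500)²(0.4349)⁴ = 0.008947.
F_S6555/F_S7415 = (L_S6555/L_S7415)/(d_S6555/d_S7415)² = 0.008947/(3.70)² = 6.535×10^-4.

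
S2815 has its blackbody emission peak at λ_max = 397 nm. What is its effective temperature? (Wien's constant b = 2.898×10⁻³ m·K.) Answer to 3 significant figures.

7.30×10^3 K

T = b/λ_max = 2.898×10⁻³ / (397×10⁻⁹) = 7300 K.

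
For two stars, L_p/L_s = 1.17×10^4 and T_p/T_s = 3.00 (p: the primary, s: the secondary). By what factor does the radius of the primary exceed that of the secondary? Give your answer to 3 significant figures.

L ∝ R²T⁴ gives R ∝ √L / T², so
R_p/R_s = √(1.17×10^4) / (3.00)² = 108.2 / 9.000 = 12.02.

12.0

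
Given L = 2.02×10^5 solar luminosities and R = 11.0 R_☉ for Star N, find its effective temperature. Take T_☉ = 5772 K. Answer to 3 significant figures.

T/T_☉ = (L/L_☉)^(1/4) / (R/R_☉)^(1/2)
T = 5772 × (2.02×10^5)^(1/4) / √(11.0) = 5772 × 21.20 / 3.317 = 3.690×10^4 K.

3.69×10^4 K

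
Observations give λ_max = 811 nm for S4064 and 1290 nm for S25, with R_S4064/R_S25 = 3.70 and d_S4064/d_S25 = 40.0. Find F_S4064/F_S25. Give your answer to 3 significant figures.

Wien's law: T_S4064/T_S25 = λ_S25/λ_S4064 = 1290/811 = 1.591.
L_S4064/L_S25 = (R_S4064/R_S25)²(T_S4064/T_S25)⁴ = (3.70)²(1.591)⁴ = 87.64.
F_S4064/F_S25 = (L_S4064/L_S25)/(d_S4064/d_S25)² = 87.64/(40.0)² = 0.05477.

0.0548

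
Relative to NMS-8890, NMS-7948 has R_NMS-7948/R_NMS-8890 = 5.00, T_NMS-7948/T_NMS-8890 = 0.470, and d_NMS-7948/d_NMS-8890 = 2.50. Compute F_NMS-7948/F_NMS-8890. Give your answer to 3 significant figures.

L_NMS-7948/L_NMS-8890 = (R_NMS-7948/R_NMS-8890)²(T_NMS-7948/T_NMS-8890)⁴ = (5.00)² × (0.470)⁴ = 1.220.
F_NMS-7948/F_NMS-8890 = (L_NMS-7948/L_NMS-8890)/(d_NMS-7948/d_NMS-8890)² = 1.220 / (2.50)² = 0.1952.

0.195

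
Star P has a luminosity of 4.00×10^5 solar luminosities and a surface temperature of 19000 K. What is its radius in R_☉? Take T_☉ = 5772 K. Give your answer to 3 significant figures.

R/R_☉ = √(L/L_☉) / (T/T_☉)² = √(4.00×10^5) / (3.292)²
       = 632.5 / 10.84 = 58.37.

58.4 R_☉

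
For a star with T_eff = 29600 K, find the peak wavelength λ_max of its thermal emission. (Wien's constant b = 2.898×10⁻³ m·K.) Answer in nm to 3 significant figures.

97.9 nm

λ_max = b/T = 2.898×10⁻³ / 29600 = 9.79×10^-8 m = 97.91 nm.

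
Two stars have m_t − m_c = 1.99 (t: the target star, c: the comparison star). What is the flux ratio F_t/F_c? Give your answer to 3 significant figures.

0.160

F_t/F_c = 10^(−(m_t − m_c)/2.5) = 10^(-1.99/2.5) = 10^-0.796 = 0.1600.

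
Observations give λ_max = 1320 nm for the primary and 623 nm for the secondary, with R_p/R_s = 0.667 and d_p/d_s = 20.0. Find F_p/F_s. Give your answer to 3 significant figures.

Wien's law: T_p/T_s = λ_s/λ_p = 623/1320 = 0.4720.
L_p/L_s = (R_p/R_s)²(T_p/T_s)⁴ = (0.667)²(0.4720)⁴ = 0.02208.
F_p/F_s = (L_p/L_s)/(d_p/d_s)² = 0.02208/(20.0)² = 5.519×10^-5.

5.52×10^-5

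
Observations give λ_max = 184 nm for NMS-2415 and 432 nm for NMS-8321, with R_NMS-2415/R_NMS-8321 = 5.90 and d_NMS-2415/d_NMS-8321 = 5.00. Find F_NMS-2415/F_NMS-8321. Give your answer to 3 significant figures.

42.3

Wien's law: T_NMS-2415/T_NMS-8321 = λ_NMS-8321/λ_NMS-2415 = 432/184 = 2.348.
L_NMS-2415/L_NMS-8321 = (R_NMS-2415/R_NMS-8321)²(T_NMS-2415/T_NMS-8321)⁴ = (5.90)²(2.348)⁴ = 1058.
F_NMS-2415/F_NMS-8321 = (L_NMS-2415/L_NMS-8321)/(d_NMS-2415/d_NMS-8321)² = 1058/(5.00)² = 42.31.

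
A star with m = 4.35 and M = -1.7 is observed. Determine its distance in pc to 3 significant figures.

m − M = 5 log₁₀(d/10 pc)
4.35 − (-1.7) = 6.05 = 5 log₁₀(d/10)
d = 10 × 10^(6.05/5) = 10 × 10^1.210 = 162.2 pc.

162 pc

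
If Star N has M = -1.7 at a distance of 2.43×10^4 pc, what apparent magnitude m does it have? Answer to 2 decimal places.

m = M + 5 log₁₀(d/10 pc) = -1.7 + 5 log₁₀(2.43×10^4/10)
  = -1.7 + 5 × 3.386 = -1.7 + 16.93 = 15.23.

15.23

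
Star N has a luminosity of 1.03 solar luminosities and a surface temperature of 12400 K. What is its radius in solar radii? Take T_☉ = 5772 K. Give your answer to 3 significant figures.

0.220 solar radii

R/R_☉ = √(L/L_☉) / (T/T_☉)² = √(1.03) / (2.148)²
       = 1.015 / 4.615 = 0.2199.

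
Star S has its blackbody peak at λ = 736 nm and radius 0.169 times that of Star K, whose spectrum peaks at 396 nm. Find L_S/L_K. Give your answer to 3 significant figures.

0.00239

Wien's law gives T ∝ 1/λ_max, so T_S/T_K = λ_K/λ_S = 396/736 = 0.5380.
Then L ∝ R²T⁴ gives L_S/L_K = (0.169)² × (0.5380)⁴ = 0.02856 × 0.08380 = 0.002394.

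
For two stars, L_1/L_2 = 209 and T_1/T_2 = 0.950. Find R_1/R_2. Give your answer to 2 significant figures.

L ∝ R²T⁴ gives R ∝ √L / T², so
R_1/R_2 = √(209) / (0.950)² = 14.46 / 0.9025 = 16.02.

16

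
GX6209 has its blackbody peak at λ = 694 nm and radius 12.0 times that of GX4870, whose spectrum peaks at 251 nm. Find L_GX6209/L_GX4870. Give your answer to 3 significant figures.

2.46

Wien's law gives T ∝ 1/λ_max, so T_GX6209/T_GX4870 = λ_GX4870/λ_GX6209 = 251/694 = 0.3617.
Then L ∝ R²T⁴ gives L_GX6209/L_GX4870 = (12.0)² × (0.3617)⁴ = 144.0 × 0.01711 = 2.464.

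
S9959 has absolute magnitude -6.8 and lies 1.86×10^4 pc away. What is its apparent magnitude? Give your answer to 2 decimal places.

m = M + 5 log₁₀(d/10 pc) = -6.8 + 5 log₁₀(1.86×10^4/10)
  = -6.8 + 5 × 3.270 = -6.8 + 16.35 = 9.55.

9.55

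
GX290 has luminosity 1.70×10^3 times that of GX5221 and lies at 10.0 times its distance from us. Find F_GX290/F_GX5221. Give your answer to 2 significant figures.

F = L/(4πd²), so F_GX290/F_GX5221 = (L_GX290/L_GX5221) / (d_GX290/d_GX5221)²
= 1.70×10^3 / (10.0)² = 1.70×10^3 / 100.0 = 17.00.

17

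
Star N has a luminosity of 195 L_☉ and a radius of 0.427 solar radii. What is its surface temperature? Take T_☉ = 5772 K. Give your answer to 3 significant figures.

T/T_☉ = (L/L_☉)^(1/4) / (R/R_☉)^(1/2)
T = 5772 × (195)^(1/4) / √(0.427) = 5772 × 3.737 / 0.6535 = 3.301×10^4 K.

3.30×10^4 K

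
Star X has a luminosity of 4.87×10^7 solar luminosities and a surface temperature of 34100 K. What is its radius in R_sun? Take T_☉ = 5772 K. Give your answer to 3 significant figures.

R/R_☉ = √(L/L_☉) / (T/T_☉)² = √(4.87×10^7) / (5.908)²
       = 6979 / 34.90 = 199.9.

200 R_sun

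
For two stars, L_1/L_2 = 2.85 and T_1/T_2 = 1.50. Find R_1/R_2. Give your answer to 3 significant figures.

L ∝ R²T⁴ gives R ∝ √L / T², so
R_1/R_2 = √(2.85) / (1.50)² = 1.688 / 2.250 = 0.7503.

0.750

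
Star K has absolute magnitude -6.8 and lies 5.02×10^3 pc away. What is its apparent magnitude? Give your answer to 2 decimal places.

m = M + 5 log₁₀(d/10 pc) = -6.8 + 5 log₁₀(5.02×10^3/10)
  = -6.8 + 5 × 2.701 = -6.8 + 13.50 = 6.70.

6.70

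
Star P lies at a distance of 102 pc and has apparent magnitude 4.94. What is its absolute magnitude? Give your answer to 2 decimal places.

-0.10

M = m − 5 log₁₀(d/10 pc) = 4.94 − 5 log₁₀(102/10)
  = 4.94 − 5 × 1.009 = 4.94 − 5.04 = -0.10.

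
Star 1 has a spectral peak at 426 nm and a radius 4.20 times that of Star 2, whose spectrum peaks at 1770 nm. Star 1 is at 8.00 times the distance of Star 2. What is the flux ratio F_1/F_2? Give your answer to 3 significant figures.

Wien's law: T_1/T_2 = λ_2/λ_1 = 1770/426 = 4.155.
L_1/L_2 = (R_1/R_2)²(T_1/T_2)⁴ = (4.20)²(4.155)⁴ = 5257.
F_1/F_2 = (L_1/L_2)/(d_1/d_2)² = 5257/(8.00)² = 82.14.

82.1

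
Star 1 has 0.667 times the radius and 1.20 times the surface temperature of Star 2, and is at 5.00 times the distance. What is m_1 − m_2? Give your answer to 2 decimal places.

3.58

L_1/L_2 = (0.667)²(1.20)⁴ = 0.9225.
F_1/F_2 = (L_1/L_2)/(d_1/d_2)² = 0.9225/25.00 = 0.03690.
m_1 − m_2 = −2.5 log₁₀(0.03690) = 3.58.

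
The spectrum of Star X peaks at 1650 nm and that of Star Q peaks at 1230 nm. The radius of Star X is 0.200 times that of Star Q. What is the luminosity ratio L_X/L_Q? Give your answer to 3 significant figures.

Wien's law gives T ∝ 1/λ_max, so T_X/T_Q = λ_Q/λ_X = 1230/1650 = 0.7455.
Then L ∝ R²T⁴ gives L_X/L_Q = (0.200)² × (0.7455)⁴ = 0.04000 × 0.3088 = 0.01235.

0.0124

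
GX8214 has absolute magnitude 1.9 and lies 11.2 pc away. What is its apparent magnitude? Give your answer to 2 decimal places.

2.15

m = M + 5 log₁₀(d/10 pc) = 1.9 + 5 log₁₀(11.2/10)
  = 1.9 + 5 × 0.049 = 1.9 + 0.25 = 2.15.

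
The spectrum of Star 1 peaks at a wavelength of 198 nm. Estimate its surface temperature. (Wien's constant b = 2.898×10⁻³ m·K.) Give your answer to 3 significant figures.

1.46×10^4 K

T = b/λ_max = 2.898×10⁻³ / (198×10⁻⁹) = 1.464×10^4 K.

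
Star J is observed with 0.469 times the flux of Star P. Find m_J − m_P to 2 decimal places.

0.82

m_J − m_P = −2.5 log₁₀(F_J/F_P) = −2.5 log₁₀(0.469) = −2.5 × (-0.329) = 0.822.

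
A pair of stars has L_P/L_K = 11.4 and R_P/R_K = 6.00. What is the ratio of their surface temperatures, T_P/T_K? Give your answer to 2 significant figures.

0.75

L ∝ R²T⁴ gives T ∝ (L/R²)^(1/4), so
T_P/T_K = (11.4 / 6.00²)^(1/4) = (0.3167)^(1/4) = 0.7502.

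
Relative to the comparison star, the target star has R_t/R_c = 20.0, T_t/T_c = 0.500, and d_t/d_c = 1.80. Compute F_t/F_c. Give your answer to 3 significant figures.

L_t/L_c = (R_t/R_c)²(T_t/T_c)⁴ = (20.0)² × (0.500)⁴ = 25.00.
F_t/F_c = (L_t/L_c)/(d_t/d_c)² = 25.00 / (1.80)² = 7.716.

7.72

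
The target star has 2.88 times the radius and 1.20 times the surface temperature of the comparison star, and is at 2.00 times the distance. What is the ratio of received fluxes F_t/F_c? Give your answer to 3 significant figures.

L_t/L_c = (R_t/R_c)²(T_t/T_c)⁴ = (2.88)² × (1.20)⁴ = 17.20.
F_t/F_c = (L_t/L_c)/(d_t/d_c)² = 17.20 / (2.00)² = 4.300.

4.30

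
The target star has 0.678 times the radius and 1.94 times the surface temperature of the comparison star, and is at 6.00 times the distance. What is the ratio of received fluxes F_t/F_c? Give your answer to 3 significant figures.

L_t/L_c = (R_t/R_c)²(T_t/T_c)⁴ = (0.678)² × (1.94)⁴ = 6.511.
F_t/F_c = (L_t/L_c)/(d_t/d_c)² = 6.511 / (6.00)² = 0.1809.

0.181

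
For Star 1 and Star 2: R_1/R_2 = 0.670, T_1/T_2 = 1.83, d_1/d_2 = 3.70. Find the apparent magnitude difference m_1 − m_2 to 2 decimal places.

L_1/L_2 = (0.670)²(1.83)⁴ = 5.034.
F_1/F_2 = (L_1/L_2)/(d_1/d_2)² = 5.034/13.69 = 0.3677.
m_1 − m_2 = −2.5 log₁₀(0.3677) = 1.09.

1.09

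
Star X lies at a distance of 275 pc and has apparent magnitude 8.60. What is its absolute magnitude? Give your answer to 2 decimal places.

1.40

M = m − 5 log₁₀(d/10 pc) = 8.60 − 5 log₁₀(275/10)
  = 8.60 − 5 × 1.439 = 8.60 − 7.20 = 1.40.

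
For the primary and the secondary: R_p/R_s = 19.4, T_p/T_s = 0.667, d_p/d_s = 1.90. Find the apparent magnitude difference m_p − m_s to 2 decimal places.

L_p/L_s = (19.4)²(0.667)⁴ = 74.49.
F_p/F_s = (L_p/L_s)/(d_p/d_s)² = 74.49/3.610 = 20.63.
m_p − m_s = −2.5 log₁₀(20.63) = -3.29.

-3.29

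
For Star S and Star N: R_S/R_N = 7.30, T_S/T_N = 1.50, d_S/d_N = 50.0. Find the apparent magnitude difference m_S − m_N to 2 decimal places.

L_S/L_N = (7.30)²(1.50)⁴ = 269.8.
F_S/F_N = (L_S/L_N)/(d_S/d_N)² = 269.8/2500 = 0.1079.
m_S − m_N = −2.5 log₁₀(0.1079) = 2.42.

2.42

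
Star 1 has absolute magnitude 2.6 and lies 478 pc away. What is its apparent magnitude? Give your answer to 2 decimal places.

11.00

m = M + 5 log₁₀(d/10 pc) = 2.6 + 5 log₁₀(478/10)
  = 2.6 + 5 × 1.679 = 2.6 + 8.40 = 11.00.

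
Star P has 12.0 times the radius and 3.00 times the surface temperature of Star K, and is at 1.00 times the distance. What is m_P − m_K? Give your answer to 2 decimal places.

L_P/L_K = (12.0)²(3.00)⁴ = 1.166×10^4.
F_P/F_K = (L_P/L_K)/(d_P/d_K)² = 1.166×10^4/1.000 = 1.166×10^4.
m_P − m_K = −2.5 log₁₀(1.166×10^4) = -10.17.

-10.17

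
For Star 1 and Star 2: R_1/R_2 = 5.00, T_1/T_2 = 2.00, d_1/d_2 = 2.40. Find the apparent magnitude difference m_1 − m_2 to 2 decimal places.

L_1/L_2 = (5.00)²(2.00)⁴ = 400.0.
F_1/F_2 = (L_1/L_2)/(d_1/d_2)² = 400.0/5.760 = 69.44.
m_1 − m_2 = −2.5 log₁₀(69.44) = -4.60.

-4.60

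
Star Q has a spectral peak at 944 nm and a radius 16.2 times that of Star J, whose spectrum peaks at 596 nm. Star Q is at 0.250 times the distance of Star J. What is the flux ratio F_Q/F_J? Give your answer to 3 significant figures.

Wien's law: T_Q/T_J = λ_J/λ_Q = 596/944 = 0.6314.
L_Q/L_J = (R_Q/R_J)²(T_Q/T_J)⁴ = (16.2)²(0.6314)⁴ = 41.70.
F_Q/F_J = (L_Q/L_J)/(d_Q/d_J)² = 41.70/(0.250)² = 667.2.

667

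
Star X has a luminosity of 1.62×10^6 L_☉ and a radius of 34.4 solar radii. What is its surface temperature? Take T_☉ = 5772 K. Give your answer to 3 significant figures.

3.51×10^4 K

T/T_☉ = (L/L_☉)^(1/4) / (R/R_☉)^(1/2)
T = 5772 × (1.62×10^6)^(1/4) / √(34.4) = 5772 × 35.68 / 5.865 = 3.511×10^4 K.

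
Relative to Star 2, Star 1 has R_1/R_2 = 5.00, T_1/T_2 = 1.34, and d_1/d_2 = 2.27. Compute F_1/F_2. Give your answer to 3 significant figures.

15.6

L_1/L_2 = (R_1/R_2)²(T_1/T_2)⁴ = (5.00)² × (1.34)⁴ = 80.60.
F_1/F_2 = (L_1/L_2)/(d_1/d_2)² = 80.60 / (2.27)² = 15.64.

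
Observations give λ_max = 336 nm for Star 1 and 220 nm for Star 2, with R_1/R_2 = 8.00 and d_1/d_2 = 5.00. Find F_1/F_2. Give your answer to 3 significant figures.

Wien's law: T_1/T_2 = λ_2/λ_1 = 220/336 = 0.6548.
L_1/L_2 = (R_1/R_2)²(T_1/T_2)⁴ = (8.00)²(0.6548)⁴ = 11.76.
F_1/F_2 = (L_1/L_2)/(d_1/d_2)² = 11.76/(5.00)² = 0.4705.

0.471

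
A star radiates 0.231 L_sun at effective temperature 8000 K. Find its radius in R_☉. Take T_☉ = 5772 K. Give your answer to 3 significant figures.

0.250 R_☉

R/R_☉ = √(L/L_☉) / (T/T_☉)² = √(0.231) / (1.386)²
       = 0.4806 / 1.921 = 0.2502.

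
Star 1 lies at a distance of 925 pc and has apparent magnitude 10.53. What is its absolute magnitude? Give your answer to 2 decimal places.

0.70

M = m − 5 log₁₀(d/10 pc) = 10.53 − 5 log₁₀(925/10)
  = 10.53 − 5 × 1.966 = 10.53 − 9.83 = 0.70.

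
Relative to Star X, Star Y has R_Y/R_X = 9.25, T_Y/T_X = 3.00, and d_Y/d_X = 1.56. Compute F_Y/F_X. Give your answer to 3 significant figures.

L_Y/L_X = (R_Y/R_X)²(T_Y/T_X)⁴ = (9.25)² × (3.00)⁴ = 6931.
F_Y/F_X = (L_Y/L_X)/(d_Y/d_X)² = 6931 / (1.56)² = 2848.

2.85×10^3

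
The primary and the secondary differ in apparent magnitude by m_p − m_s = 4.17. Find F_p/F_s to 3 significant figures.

0.0215

F_p/F_s = 10^(−(m_p − m_s)/2.5) = 10^(-4.17/2.5) = 10^-1.668 = 0.02148.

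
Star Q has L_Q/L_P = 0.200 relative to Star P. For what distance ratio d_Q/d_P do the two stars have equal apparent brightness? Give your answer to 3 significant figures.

Equal flux requires L_Q/d_Q² = L_P/d_P², so d_Q/d_P = √(L_Q/L_P)
= √(0.200) = 0.4472.

0.447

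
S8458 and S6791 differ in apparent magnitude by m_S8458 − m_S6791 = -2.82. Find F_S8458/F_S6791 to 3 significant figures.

F_S8458/F_S6791 = 10^(−(m_S8458 − m_S6791)/2.5) = 10^(2.82/2.5) = 10^1.128 = 13.43.

13.4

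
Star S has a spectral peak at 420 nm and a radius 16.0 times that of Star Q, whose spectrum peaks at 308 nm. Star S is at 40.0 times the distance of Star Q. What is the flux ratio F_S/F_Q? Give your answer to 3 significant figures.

0.0463

Wien's law: T_S/T_Q = λ_Q/λ_S = 308/420 = 0.7333.
L_S/L_Q = (R_S/R_Q)²(T_S/T_Q)⁴ = (16.0)²(0.7333)⁴ = 74.04.
F_S/F_Q = (L_S/L_Q)/(d_S/d_Q)² = 74.04/(40.0)² = 0.04627.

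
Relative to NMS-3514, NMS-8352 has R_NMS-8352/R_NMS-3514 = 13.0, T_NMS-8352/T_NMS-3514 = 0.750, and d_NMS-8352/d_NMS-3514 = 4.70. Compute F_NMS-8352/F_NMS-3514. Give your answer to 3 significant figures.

2.42

L_NMS-8352/L_NMS-3514 = (R_NMS-8352/R_NMS-3514)²(T_NMS-8352/T_NMS-3514)⁴ = (13.0)² × (0.750)⁴ = 53.47.
F_NMS-8352/F_NMS-3514 = (L_NMS-8352/L_NMS-3514)/(d_NMS-8352/d_NMS-3514)² = 53.47 / (4.70)² = 2.421.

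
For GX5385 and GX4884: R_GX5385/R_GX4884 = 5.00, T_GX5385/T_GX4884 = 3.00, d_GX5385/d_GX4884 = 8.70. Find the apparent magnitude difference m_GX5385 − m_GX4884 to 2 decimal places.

L_GX5385/L_GX4884 = (5.00)²(3.00)⁴ = 2025.
F_GX5385/F_GX4884 = (L_GX5385/L_GX4884)/(d_GX5385/d_GX4884)² = 2025/75.69 = 26.75.
m_GX5385 − m_GX4884 = −2.5 log₁₀(26.75) = -3.57.

-3.57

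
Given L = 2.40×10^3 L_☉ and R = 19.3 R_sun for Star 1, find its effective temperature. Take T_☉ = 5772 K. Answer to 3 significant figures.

9.20×10^3 K

T/T_☉ = (L/L_☉)^(1/4) / (R/R_☉)^(1/2)
T = 5772 × (2.40×10^3)^(1/4) / √(19.3) = 5772 × 6.999 / 4.393 = 9196 K.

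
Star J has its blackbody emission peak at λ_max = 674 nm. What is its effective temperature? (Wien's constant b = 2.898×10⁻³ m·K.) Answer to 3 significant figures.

T = b/λ_max = 2.898×10⁻³ / (674×10⁻⁹) = 4300 K.

4.30×10^3 K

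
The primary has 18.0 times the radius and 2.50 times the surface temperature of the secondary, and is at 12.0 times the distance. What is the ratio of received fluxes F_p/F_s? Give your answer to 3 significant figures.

87.9

L_p/L_s = (R_p/R_s)²(T_p/T_s)⁴ = (18.0)² × (2.50)⁴ = 1.266×10^4.
F_p/F_s = (L_p/L_s)/(d_p/d_s)² = 1.266×10^4 / (12.0)² = 87.89.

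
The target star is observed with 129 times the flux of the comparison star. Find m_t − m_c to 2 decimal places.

m_t − m_c = −2.5 log₁₀(F_t/F_c) = −2.5 log₁₀(129) = −2.5 × (2.111) = -5.276.

-5.28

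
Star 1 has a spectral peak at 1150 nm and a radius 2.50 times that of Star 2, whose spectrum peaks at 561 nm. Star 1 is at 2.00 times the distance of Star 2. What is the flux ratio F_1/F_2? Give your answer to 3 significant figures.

0.0885

Wien's law: T_1/T_2 = λ_2/λ_1 = 561/1150 = 0.4878.
L_1/L_2 = (R_1/R_2)²(T_1/T_2)⁴ = (2.50)²(0.4878)⁴ = 0.3539.
F_1/F_2 = (L_1/L_2)/(d_1/d_2)² = 0.3539/(2.00)² = 0.08849.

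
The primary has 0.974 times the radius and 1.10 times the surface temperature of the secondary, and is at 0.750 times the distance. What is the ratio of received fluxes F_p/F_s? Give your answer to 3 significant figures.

L_p/L_s = (R_p/R_s)²(T_p/T_s)⁴ = (0.974)² × (1.10)⁴ = 1.389.
F_p/F_s = (L_p/L_s)/(d_p/d_s)² = 1.389 / (0.750)² = 2.469.

2.47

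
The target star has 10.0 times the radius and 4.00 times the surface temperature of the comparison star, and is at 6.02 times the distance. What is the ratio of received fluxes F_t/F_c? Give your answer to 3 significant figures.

L_t/L_c = (R_t/R_c)²(T_t/T_c)⁴ = (10.0)² × (4.00)⁴ = 2.560×10^4.
F_t/F_c = (L_t/L_c)/(d_t/d_c)² = 2.560×10^4 / (6.02)² = 706.4.

706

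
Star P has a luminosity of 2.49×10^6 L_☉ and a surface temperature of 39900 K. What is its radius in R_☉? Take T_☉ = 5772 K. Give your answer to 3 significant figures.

R/R_☉ = √(L/L_☉) / (T/T_☉)² = √(2.49×10^6) / (6.913)²
       = 1578 / 47.79 = 33.02.

33.0 R_☉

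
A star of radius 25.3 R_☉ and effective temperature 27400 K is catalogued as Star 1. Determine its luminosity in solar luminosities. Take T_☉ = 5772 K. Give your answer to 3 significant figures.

3.25×10^5 solar luminosities

L/L_☉ = (R/R_☉)² (T/T_☉)⁴ = (25.3)² × (27400/5772)⁴
       = 640.1 × (4.747)⁴ = 640.1 × 507.8 = 3.250×10^5.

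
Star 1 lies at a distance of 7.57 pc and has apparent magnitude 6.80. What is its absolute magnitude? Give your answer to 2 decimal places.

7.40

M = m − 5 log₁₀(d/10 pc) = 6.80 − 5 log₁₀(7.57/10)
  = 6.80 − 5 × -0.121 = 6.80 − -0.60 = 7.40.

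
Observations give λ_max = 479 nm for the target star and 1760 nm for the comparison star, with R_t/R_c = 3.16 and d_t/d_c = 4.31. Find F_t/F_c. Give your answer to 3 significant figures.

Wien's law: T_t/T_c = λ_c/λ_t = 1760/479 = 3.674.
L_t/L_c = (R_t/R_c)²(T_t/T_c)⁴ = (3.16)²(3.674)⁴ = 1820.
F_t/F_c = (L_t/L_c)/(d_t/d_c)² = 1820/(4.31)² = 97.98.

98.0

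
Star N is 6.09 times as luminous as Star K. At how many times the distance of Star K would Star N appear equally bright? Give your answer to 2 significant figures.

2.5

Equal flux requires L_N/d_N² = L_K/d_K², so d_N/d_K = √(L_N/L_K)
= √(6.09) = 2.468.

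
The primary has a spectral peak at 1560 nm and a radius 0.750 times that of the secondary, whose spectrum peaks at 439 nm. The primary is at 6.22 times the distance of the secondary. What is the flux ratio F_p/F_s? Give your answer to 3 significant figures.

Wien's law: T_p/T_s = λ_s/λ_p = 439/1560 = 0.2814.
L_p/L_s = (R_p/R_s)²(T_p/T_s)⁴ = (0.750)²(0.2814)⁴ = 0.003528.
F_p/F_s = (L_p/L_s)/(d_p/d_s)² = 0.003528/(6.22)² = 9.118×10^-5.

9.12×10^-5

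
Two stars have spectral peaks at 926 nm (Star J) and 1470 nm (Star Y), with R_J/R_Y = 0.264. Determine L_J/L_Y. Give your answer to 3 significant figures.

0.443

Wien's law gives T ∝ 1/λ_max, so T_J/T_Y = λ_Y/λ_J = 1470/926 = 1.587.
Then L ∝ R²T⁴ gives L_J/L_Y = (0.264)² × (1.587)⁴ = 0.06970 × 6.351 = 0.4426.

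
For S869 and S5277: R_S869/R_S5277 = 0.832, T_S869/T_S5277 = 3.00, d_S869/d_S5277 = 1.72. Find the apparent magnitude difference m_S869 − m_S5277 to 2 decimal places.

-3.19

L_S869/L_S5277 = (0.832)²(3.00)⁴ = 56.07.
F_S869/F_S5277 = (L_S869/L_S5277)/(d_S869/d_S5277)² = 56.07/2.958 = 18.95.
m_S869 − m_S5277 = −2.5 log₁₀(18.95) = -3.19.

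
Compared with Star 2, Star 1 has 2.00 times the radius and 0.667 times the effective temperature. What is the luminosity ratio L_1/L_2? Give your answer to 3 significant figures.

0.792

From the Stefan–Boltzmann law, L ∝ R²T⁴, so
L_1/L_2 = (R_1/R_2)² (T_1/T_2)⁴ = (2.00)² × (0.667)⁴ = 4.000 × 0.1979 = 0.7917.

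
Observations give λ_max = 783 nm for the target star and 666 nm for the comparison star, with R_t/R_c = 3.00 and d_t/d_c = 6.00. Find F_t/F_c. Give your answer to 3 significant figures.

Wien's law: T_t/T_c = λ_c/λ_t = 666/783 = 0.8506.
L_t/L_c = (R_t/R_c)²(T_t/T_c)⁴ = (3.00)²(0.8506)⁴ = 4.711.
F_t/F_c = (L_t/L_c)/(d_t/d_c)² = 4.711/(6.00)² = 0.1309.

0.131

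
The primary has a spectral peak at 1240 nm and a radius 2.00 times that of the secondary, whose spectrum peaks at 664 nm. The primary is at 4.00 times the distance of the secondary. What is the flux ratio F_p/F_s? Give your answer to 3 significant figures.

Wien's law: T_p/T_s = λ_s/λ_p = 664/1240 = 0.5355.
L_p/L_s = (R_p/R_s)²(T_p/T_s)⁴ = (2.00)²(0.5355)⁴ = 0.3289.
F_p/F_s = (L_p/L_s)/(d_p/d_s)² = 0.3289/(4.00)² = 0.02056.

0.0206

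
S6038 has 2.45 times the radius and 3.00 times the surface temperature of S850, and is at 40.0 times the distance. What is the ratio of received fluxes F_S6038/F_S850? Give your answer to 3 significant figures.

L_S6038/L_S850 = (R_S6038/R_S850)²(T_S6038/T_S850)⁴ = (2.45)² × (3.00)⁴ = 486.2.
F_S6038/F_S850 = (L_S6038/L_S850)/(d_S6038/d_S850)² = 486.2 / (40.0)² = 0.3039.

0.304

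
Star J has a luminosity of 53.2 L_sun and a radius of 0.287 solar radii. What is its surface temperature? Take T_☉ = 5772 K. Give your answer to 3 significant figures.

T/T_☉ = (L/L_☉)^(1/4) / (R/R_☉)^(1/2)
T = 5772 × (53.2)^(1/4) / √(0.287) = 5772 × 2.701 / 0.5357 = 2.910×10^4 K.

2.91×10^4 K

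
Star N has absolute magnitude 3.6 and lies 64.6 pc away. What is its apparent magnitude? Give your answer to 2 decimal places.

7.65

m = M + 5 log₁₀(d/10 pc) = 3.6 + 5 log₁₀(64.6/10)
  = 3.6 + 5 × 0.810 = 3.6 + 4.05 = 7.65.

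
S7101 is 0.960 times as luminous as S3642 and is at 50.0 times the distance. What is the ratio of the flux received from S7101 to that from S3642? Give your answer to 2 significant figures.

F = L/(4πd²), so F_S7101/F_S3642 = (L_S7101/L_S3642) / (d_S7101/d_S3642)²
= 0.960 / (50.0)² = 0.960 / 2500 = 3.840×10^-4.

3.8×10^-4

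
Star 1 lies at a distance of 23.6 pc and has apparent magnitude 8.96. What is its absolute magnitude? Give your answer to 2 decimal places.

M = m − 5 log₁₀(d/10 pc) = 8.96 − 5 log₁₀(23.6/10)
  = 8.96 − 5 × 0.373 = 8.96 − 1.86 = 7.10.

7.10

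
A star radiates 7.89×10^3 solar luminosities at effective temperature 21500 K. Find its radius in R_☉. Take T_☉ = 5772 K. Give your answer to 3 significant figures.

R/R_☉ = √(L/L_☉) / (T/T_☉)² = √(7.89×10^3) / (3.725)²
       = 88.83 / 13.87 = 6.402.

6.40 R_☉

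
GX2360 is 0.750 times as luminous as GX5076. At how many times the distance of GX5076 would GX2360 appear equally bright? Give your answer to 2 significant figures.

0.87

Equal flux requires L_GX2360/d_GX2360² = L_GX5076/d_GX5076², so d_GX2360/d_GX5076 = √(L_GX2360/L_GX5076)
= √(0.750) = 0.8660.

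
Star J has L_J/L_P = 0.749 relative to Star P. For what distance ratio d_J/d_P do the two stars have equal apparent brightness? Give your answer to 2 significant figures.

Equal flux requires L_J/d_J² = L_P/d_P², so d_J/d_P = √(L_J/L_P)
= √(0.749) = 0.8654.

0.87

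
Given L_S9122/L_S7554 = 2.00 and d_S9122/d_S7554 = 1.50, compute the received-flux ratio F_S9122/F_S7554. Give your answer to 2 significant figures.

F = L/(4πd²), so F_S9122/F_S7554 = (L_S9122/L_S7554) / (d_S9122/d_S7554)²
= 2.00 / (1.50)² = 2.00 / 2.250 = 0.8889.

0.89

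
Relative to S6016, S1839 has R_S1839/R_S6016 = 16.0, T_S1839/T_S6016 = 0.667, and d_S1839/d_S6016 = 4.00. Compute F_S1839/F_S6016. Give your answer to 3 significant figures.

3.17

L_S1839/L_S6016 = (R_S1839/R_S6016)²(T_S1839/T_S6016)⁴ = (16.0)² × (0.667)⁴ = 50.67.
F_S1839/F_S6016 = (L_S1839/L_S6016)/(d_S1839/d_S6016)² = 50.67 / (4.00)² = 3.167.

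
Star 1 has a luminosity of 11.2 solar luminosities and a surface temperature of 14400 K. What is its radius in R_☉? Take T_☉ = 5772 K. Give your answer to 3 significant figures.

R/R_☉ = √(L/L_☉) / (T/T_☉)² = √(11.2) / (2.495)²
       = 3.347 / 6.224 = 0.5377.

0.538 R_☉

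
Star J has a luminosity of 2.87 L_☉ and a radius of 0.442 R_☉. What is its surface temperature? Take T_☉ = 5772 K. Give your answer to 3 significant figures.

1.13×10^4 K

T/T_☉ = (L/L_☉)^(1/4) / (R/R_☉)^(1/2)
T = 5772 × (2.87)^(1/4) / √(0.442) = 5772 × 1.302 / 0.6648 = 1.130×10^4 K.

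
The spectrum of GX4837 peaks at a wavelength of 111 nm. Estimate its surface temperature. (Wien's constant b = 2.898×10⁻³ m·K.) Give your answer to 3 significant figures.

2.61×10^4 K

T = b/λ_max = 2.898×10⁻³ / (111×10⁻⁹) = 2.611×10^4 K.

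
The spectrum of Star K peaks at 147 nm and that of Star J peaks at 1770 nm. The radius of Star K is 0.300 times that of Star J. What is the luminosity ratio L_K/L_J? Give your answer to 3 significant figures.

Wien's law gives T ∝ 1/λ_max, so T_K/T_J = λ_J/λ_K = 1770/147 = 12.04.
Then L ∝ R²T⁴ gives L_K/L_J = (0.300)² × (12.04)⁴ = 0.09000 × 2.102×10^4 = 1892.

1.89×10^3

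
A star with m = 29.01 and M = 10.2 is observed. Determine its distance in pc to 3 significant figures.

5.78×10^4 pc

m − M = 5 log₁₀(d/10 pc)
29.01 − (10.2) = 18.81 = 5 log₁₀(d/10)
d = 10 × 10^(18.81/5) = 10 × 10^3.762 = 5.781×10^4 pc.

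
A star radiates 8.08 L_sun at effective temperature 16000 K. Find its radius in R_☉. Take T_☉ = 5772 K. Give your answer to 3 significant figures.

0.370 R_☉

R/R_☉ = √(L/L_☉) / (T/T_☉)² = √(8.08) / (2.772)²
       = 2.843 / 7.684 = 0.3699.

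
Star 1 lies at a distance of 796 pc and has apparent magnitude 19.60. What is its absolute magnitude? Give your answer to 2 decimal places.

10.10

M = m − 5 log₁₀(d/10 pc) = 19.60 − 5 log₁₀(796/10)
  = 19.60 − 5 × 1.901 = 19.60 − 9.50 = 10.10.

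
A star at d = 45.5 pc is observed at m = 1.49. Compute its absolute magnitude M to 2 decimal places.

M = m − 5 log₁₀(d/10 pc) = 1.49 − 5 log₁₀(45.5/10)
  = 1.49 − 5 × 0.658 = 1.49 − 3.29 = -1.80.

-1.80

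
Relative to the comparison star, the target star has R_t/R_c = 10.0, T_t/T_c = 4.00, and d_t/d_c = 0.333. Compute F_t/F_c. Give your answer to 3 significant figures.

L_t/L_c = (R_t/R_c)²(T_t/T_c)⁴ = (10.0)² × (4.00)⁴ = 2.560×10^4.
F_t/F_c = (L_t/L_c)/(d_t/d_c)² = 2.560×10^4 / (0.333)² = 2.309×10^5.

2.31×10^5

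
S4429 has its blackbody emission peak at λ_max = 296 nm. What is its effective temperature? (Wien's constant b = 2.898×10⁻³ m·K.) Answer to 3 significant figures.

9.79×10^3 K

T = b/λ_max = 2.898×10⁻³ / (296×10⁻⁹) = 9791 K.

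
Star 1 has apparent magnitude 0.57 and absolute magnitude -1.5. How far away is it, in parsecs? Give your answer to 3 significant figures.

m − M = 5 log₁₀(d/10 pc)
0.57 − (-1.5) = 2.07 = 5 log₁₀(d/10)
d = 10 × 10^(2.07/5) = 10 × 10^0.414 = 25.94 pc.

25.9 pc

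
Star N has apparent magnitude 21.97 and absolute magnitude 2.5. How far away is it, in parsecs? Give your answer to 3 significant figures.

7.83×10^4 pc

m − M = 5 log₁₀(d/10 pc)
21.97 − (2.5) = 19.47 = 5 log₁₀(d/10)
d = 10 × 10^(19.47/5) = 10 × 10^3.894 = 7.834×10^4 pc.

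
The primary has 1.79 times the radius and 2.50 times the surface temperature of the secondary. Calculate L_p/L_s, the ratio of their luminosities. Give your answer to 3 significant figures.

From the Stefan–Boltzmann law, L ∝ R²T⁴, so
L_p/L_s = (R_p/R_s)² (T_p/T_s)⁴ = (1.79)² × (2.50)⁴ = 3.204 × 39.06 = 125.2.

125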